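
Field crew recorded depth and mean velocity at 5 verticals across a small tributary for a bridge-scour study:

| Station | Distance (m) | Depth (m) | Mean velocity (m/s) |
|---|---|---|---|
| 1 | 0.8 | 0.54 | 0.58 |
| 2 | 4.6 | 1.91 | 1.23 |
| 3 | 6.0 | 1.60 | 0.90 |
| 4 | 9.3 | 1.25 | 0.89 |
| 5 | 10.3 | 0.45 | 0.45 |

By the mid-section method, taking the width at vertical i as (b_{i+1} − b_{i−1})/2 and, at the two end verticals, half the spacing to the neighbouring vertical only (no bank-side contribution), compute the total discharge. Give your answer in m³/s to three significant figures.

w_1 = (4.6 − 0.8)/2 = 1.9 m; q_1 = 0.58 × 0.54 × 1.9 = 0.5951 m³/s
w_2 = (6.0 − 0.8)/2 = 2.6 m; q_2 = 1.23 × 1.91 × 2.6 = 6.108 m³/s
w_3 = (9.3 − 4.6)/2 = 2.35 m; q_3 = 0.90 × 1.60 × 2.35 = 3.384 m³/s
w_4 = (10.3 − 6.0)/2 = 2.15 m; q_4 = 0.89 × 1.25 × 2.15 = 2.392 m³/s
w_5 = (10.3 − 9.3)/2 = 0.5 m; q_5 = 0.45 × 0.45 × 0.5 = 0.1013 m³/s
Q = Σ qᵢ = 12.58 m³/s

12.6 m³/s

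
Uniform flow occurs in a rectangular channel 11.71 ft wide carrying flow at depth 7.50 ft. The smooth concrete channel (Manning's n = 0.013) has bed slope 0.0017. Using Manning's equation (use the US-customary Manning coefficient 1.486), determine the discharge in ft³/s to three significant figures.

A = b·y = 11.71 × 7.50 = 87.83 ft²
P = b + 2y = 11.71 + 2×7.50 = 26.71 ft
R = A/P = 87.83/26.71 = 3.288 ft
Q = (1.486/n)·A·R^(2/3)·S^(1/2) = (1.486/0.013) × 87.83 × 3.288^(2/3) × 0.0017^(1/2) = 915.3 ft³/s

915 ft³/s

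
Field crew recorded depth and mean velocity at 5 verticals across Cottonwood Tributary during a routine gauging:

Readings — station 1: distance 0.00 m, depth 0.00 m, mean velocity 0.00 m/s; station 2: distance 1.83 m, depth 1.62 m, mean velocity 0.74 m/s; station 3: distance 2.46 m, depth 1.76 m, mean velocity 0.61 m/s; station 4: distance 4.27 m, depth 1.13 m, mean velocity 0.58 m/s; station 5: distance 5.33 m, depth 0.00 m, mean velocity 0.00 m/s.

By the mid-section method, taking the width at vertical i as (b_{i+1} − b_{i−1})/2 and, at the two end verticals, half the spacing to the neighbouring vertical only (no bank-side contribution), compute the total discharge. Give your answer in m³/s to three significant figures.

w_2 = (2.46 − 0.00)/2 = 1.23 m; q_2 = 0.74 × 1.62 × 1.23 = 1.475 m³/s
w_3 = (4.27 − 1.83)/2 = 1.22 m; q_3 = 0.61 × 1.76 × 1.22 = 1.310 m³/s
w_4 = (5.33 − 2.46)/2 = 1.435 m; q_4 = 0.58 × 1.13 × 1.435 = 0.9405 m³/s
Stations 1, 5 contribute zero (depth or velocity is 0).
Q = Σ qᵢ = 3.725 m³/s

3.72 m³/s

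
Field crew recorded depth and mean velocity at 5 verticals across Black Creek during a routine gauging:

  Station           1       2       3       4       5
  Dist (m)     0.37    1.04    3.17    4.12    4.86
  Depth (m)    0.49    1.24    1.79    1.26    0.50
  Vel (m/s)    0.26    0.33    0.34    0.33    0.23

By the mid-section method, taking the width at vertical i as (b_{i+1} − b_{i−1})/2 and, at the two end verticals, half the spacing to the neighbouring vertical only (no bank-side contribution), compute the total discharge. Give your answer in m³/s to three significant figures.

1.95 m³/s

w_1 = (1.04 − 0.37)/2 = 0.335 m; q_1 = 0.26 × 0.49 × 0.335 = 0.04268 m³/s
w_2 = (3.17 − 0.37)/2 = 1.4 m; q_2 = 0.33 × 1.24 × 1.4 = 0.5729 m³/s
w_3 = (4.12 − 1.04)/2 = 1.54 m; q_3 = 0.34 × 1.79 × 1.54 = 0.9372 m³/s
w_4 = (4.86 − 3.17)/2 = 0.845 m; q_4 = 0.33 × 1.26 × 0.845 = 0.3514 m³/s
w_5 = (4.86 − 4.12)/2 = 0.37 m; q_5 = 0.23 × 0.50 × 0.37 = 0.04255 m³/s
Q = Σ qᵢ = 1.947 m³/s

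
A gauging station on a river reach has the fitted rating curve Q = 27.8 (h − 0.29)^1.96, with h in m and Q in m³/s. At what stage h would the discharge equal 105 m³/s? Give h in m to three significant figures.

h − h₀ = (Q/C)^(1/b) = (105/27.8)^(1/1.96) = 1.970 m
h = 0.29 + 1.970 = 2.260 m

2.26 m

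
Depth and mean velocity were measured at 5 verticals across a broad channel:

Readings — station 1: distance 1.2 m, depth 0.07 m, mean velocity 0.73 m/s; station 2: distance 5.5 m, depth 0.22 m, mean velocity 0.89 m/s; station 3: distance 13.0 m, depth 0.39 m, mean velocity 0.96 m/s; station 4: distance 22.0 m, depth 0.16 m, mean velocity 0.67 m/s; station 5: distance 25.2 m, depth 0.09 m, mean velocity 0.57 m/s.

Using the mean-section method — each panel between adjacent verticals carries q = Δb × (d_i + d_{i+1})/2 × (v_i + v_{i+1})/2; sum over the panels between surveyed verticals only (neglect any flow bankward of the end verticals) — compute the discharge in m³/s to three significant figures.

4.89 m³/s

Panel 1-2: Δb = 4.3 m, d̄ = (0.07+0.22)/2 = 0.145, v̄ = (0.73+0.89)/2 = 0.81 → q = 4.3×0.145×0.81 = 0.5050 m³/s
Panel 2-3: Δb = 7.5 m, d̄ = (0.22+0.39)/2 = 0.305, v̄ = (0.89+0.96)/2 = 0.925 → q = 7.5×0.305×0.925 = 2.116 m³/s
Panel 3-4: Δb = 9 m, d̄ = (0.39+0.16)/2 = 0.275, v̄ = (0.96+0.67)/2 = 0.815 → q = 9×0.275×0.815 = 2.017 m³/s
Panel 4-5: Δb = 3.2 m, d̄ = (0.16+0.09)/2 = 0.125, v̄ = (0.67+0.57)/2 = 0.62 → q = 3.2×0.125×0.62 = 0.2480 m³/s
Q = Σ q = 4.886 m³/s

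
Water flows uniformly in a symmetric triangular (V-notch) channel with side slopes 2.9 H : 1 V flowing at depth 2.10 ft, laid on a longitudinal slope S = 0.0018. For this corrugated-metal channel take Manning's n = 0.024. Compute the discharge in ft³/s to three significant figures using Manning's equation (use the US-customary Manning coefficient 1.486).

33.4 ft³/s

A = z·y² = 2.9×2.10² = 12.79 ft²
P = 2y√(1+z²) = 2×2.10×√(1+2.9²) = 12.88 ft
R = A/P = 12.79/12.88 = 0.9926 ft
Q = (1.486/n)·A·R^(2/3)·S^(1/2) = (1.486/0.024) × 12.79 × 0.9926^(2/3) × 0.0018^(1/2) = 33.43 ft³/s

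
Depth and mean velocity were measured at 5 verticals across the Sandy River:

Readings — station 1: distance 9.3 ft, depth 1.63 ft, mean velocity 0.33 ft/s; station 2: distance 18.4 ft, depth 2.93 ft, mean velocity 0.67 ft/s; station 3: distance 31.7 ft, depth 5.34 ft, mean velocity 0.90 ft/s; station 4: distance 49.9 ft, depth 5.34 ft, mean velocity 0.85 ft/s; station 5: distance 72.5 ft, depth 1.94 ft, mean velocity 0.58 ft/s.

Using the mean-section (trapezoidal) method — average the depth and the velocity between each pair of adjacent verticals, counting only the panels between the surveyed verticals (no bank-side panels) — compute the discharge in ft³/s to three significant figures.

Panel 1-2: Δb = 9.1 ft, d̄ = (1.63+2.93)/2 = 2.28, v̄ = (0.33+0.67)/2 = 0.5 → q = 9.1×2.28×0.5 = 10.37 ft³/s
Panel 2-3: Δb = 13.3 ft, d̄ = (2.93+5.34)/2 = 4.135, v̄ = (0.67+0.90)/2 = 0.785 → q = 13.3×4.135×0.785 = 43.17 ft³/s
Panel 3-4: Δb = 18.2 ft, d̄ = (5.34+5.34)/2 = 5.34, v̄ = (0.90+0.85)/2 = 0.875 → q = 18.2×5.34×0.875 = 85.04 ft³/s
Panel 4-5: Δb = 22.6 ft, d̄ = (5.34+1.94)/2 = 3.64, v̄ = (0.85+0.58)/2 = 0.715 → q = 22.6×3.64×0.715 = 58.82 ft³/s
Q = Σ q = 197.4 ft³/s

197 ft³/s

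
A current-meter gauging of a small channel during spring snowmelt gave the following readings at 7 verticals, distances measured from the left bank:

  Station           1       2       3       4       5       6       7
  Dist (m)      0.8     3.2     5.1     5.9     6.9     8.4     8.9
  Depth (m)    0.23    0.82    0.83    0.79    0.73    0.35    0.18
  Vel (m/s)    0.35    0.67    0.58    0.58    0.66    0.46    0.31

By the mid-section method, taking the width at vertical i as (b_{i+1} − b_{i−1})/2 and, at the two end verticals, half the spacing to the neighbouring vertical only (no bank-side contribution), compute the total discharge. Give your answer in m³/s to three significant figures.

w_1 = (3.2 − 0.8)/2 = 1.2 m; q_1 = 0.35 × 0.23 × 1.2 = 0.09660 m³/s
w_2 = (5.1 − 0.8)/2 = 2.15 m; q_2 = 0.67 × 0.82 × 2.15 = 1.181 m³/s
w_3 = (5.9 − 3.2)/2 = 1.35 m; q_3 = 0.58 × 0.83 × 1.35 = 0.6499 m³/s
w_4 = (6.9 − 5.1)/2 = 0.9 m; q_4 = 0.58 × 0.79 × 0.9 = 0.4124 m³/s
w_5 = (8.4 − 5.9)/2 = 1.25 m; q_5 = 0.66 × 0.73 × 1.25 = 0.6023 m³/s
w_6 = (8.9 − 6.9)/2 = 1 m; q_6 = 0.46 × 0.35 × 1 = 0.1610 m³/s
w_7 = (8.9 − 8.4)/2 = 0.25 m; q_7 = 0.31 × 0.18 × 0.25 = 0.01395 m³/s
Q = Σ qᵢ = 3.117 m³/s

3.12 m³/s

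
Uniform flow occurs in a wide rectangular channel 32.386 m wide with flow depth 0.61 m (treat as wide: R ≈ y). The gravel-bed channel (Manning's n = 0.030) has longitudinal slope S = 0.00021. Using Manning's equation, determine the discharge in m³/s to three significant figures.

6.86 m³/s

A = b·y = 32.386 × 0.61 = 19.76 m²
Wide channel: R ≈ y = 0.61 m
Q = (1/n)·A·R^(2/3)·S^(1/2) = (1/0.030) × 19.76 × 0.6100^(2/3) × 0.00021^(1/2) = 6.864 m³/s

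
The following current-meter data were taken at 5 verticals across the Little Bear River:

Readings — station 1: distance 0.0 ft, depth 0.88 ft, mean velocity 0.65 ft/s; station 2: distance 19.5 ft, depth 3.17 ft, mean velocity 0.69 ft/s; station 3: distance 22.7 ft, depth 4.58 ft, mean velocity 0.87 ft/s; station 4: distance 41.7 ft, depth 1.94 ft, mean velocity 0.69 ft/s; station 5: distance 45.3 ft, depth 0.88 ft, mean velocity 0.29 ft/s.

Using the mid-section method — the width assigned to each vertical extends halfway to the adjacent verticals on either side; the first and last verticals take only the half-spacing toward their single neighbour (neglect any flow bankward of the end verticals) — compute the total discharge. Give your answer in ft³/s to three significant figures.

w_1 = (19.5 − 0.0)/2 = 9.75 ft; q_1 = 0.65 × 0.88 × 9.75 = 5.577 ft³/s
w_2 = (22.7 − 0.0)/2 = 11.35 ft; q_2 = 0.69 × 3.17 × 11.35 = 24.83 ft³/s
w_3 = (41.7 − 19.5)/2 = 11.1 ft; q_3 = 0.87 × 4.58 × 11.1 = 44.23 ft³/s
w_4 = (45.3 − 22.7)/2 = 11.3 ft; q_4 = 0.69 × 1.94 × 11.3 = 15.13 ft³/s
w_5 = (45.3 − 41.7)/2 = 1.8 ft; q_5 = 0.29 × 0.88 × 1.8 = 0.4594 ft³/s
Q = Σ qᵢ = 90.22 ft³/s

90.2 ft³/s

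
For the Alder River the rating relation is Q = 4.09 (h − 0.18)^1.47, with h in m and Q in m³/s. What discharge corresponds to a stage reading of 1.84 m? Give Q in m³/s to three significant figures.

Q = 4.09 × (1.84 − 0.18)^1.47 = 4.09 × 1.66^1.47 = 8.616 m³/s

8.62 m³/s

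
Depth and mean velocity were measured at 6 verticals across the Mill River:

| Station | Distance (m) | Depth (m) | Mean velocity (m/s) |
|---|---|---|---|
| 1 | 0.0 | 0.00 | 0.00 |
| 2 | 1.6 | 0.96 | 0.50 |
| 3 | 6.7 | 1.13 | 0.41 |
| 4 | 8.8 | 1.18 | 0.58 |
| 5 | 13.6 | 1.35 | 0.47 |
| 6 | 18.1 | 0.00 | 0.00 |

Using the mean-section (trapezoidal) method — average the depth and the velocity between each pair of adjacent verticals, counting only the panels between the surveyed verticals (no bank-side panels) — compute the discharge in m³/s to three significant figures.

7.72 m³/s

Panel 1-2: Δb = 1.6 m, d̄ = (0.00+0.96)/2 = 0.48, v̄ = (0.00+0.50)/2 = 0.25 → q = 1.6×0.48×0.25 = 0.1920 m³/s
Panel 2-3: Δb = 5.1 m, d̄ = (0.96+1.13)/2 = 1.045, v̄ = (0.50+0.41)/2 = 0.455 → q = 5.1×1.045×0.455 = 2.425 m³/s
Panel 3-4: Δb = 2.1 m, d̄ = (1.13+1.18)/2 = 1.155, v̄ = (0.41+0.58)/2 = 0.495 → q = 2.1×1.155×0.495 = 1.201 m³/s
Panel 4-5: Δb = 4.8 m, d̄ = (1.18+1.35)/2 = 1.265, v̄ = (0.58+0.47)/2 = 0.525 → q = 4.8×1.265×0.525 = 3.188 m³/s
Panel 5-6: Δb = 4.5 m, d̄ = (1.35+0.00)/2 = 0.675, v̄ = (0.47+0.00)/2 = 0.235 → q = 4.5×0.675×0.235 = 0.7138 m³/s
Q = Σ q = 7.719 m³/s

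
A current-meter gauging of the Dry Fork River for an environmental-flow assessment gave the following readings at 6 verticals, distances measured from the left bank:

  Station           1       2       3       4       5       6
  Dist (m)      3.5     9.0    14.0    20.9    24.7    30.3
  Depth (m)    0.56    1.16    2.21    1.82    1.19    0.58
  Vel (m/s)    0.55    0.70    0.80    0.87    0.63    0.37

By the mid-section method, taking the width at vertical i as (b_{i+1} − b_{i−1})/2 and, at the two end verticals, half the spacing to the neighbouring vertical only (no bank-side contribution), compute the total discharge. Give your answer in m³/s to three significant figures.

28.2 m³/s

w_1 = (9.0 − 3.5)/2 = 2.75 m; q_1 = 0.55 × 0.56 × 2.75 = 0.8470 m³/s
w_2 = (14.0 − 3.5)/2 = 5.25 m; q_2 = 0.70 × 1.16 × 5.25 = 4.263 m³/s
w_3 = (20.9 − 9.0)/2 = 5.95 m; q_3 = 0.80 × 2.21 × 5.95 = 10.52 m³/s
w_4 = (24.7 − 14.0)/2 = 5.35 m; q_4 = 0.87 × 1.82 × 5.35 = 8.471 m³/s
w_5 = (30.3 − 20.9)/2 = 4.7 m; q_5 = 0.63 × 1.19 × 4.7 = 3.524 m³/s
w_6 = (30.3 − 24.7)/2 = 2.8 m; q_6 = 0.37 × 0.58 × 2.8 = 0.6009 m³/s
Q = Σ qᵢ = 28.23 m³/s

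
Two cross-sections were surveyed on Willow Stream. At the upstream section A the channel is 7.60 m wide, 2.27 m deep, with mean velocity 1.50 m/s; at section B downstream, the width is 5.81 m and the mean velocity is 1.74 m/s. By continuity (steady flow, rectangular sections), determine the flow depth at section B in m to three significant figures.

2.56 m

Q = A₁V₁ = (7.60×2.27) × 1.50 = 25.88 m³/s
d₂ = Q/(b₂ V₂) = 25.88/(5.81×1.74) = 2.560 m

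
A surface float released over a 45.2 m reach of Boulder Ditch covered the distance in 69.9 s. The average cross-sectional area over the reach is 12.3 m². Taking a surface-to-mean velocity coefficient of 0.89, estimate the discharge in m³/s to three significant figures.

7.08 m³/s

v_surface = L / t̄ = 45.2 / 69.9 = 0.6466 m/s
v_mean = 0.89 × 0.6466 = 0.5755 m/s
Q = A × v_mean = 12.3 × 0.5755 = 7.079 m³/s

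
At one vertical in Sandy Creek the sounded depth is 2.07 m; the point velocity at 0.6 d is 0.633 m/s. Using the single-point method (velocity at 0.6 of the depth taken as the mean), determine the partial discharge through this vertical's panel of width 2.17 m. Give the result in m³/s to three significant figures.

2.84 m³/s

v̄ = v₀.₆ = 0.633 m/s
q = v̄ × d × w = 0.6330 × 2.07 × 2.17 = 2.843 m³/s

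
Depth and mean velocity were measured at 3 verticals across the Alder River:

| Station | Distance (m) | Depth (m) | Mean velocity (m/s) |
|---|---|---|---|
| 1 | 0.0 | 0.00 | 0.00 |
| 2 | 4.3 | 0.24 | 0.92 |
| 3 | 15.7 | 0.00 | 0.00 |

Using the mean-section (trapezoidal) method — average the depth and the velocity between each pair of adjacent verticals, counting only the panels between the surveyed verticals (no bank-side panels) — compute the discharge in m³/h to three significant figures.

Panel 1-2: Δb = 4.3 m, d̄ = (0.00+0.24)/2 = 0.12, v̄ = (0.00+0.92)/2 = 0.46 → q = 4.3×0.12×0.46 = 0.2374 m³/s
Panel 2-3: Δb = 11.4 m, d̄ = (0.24+0.00)/2 = 0.12, v̄ = (0.92+0.00)/2 = 0.46 → q = 11.4×0.12×0.46 = 0.6293 m³/s
Q = Σ q = 0.8666 m³/s
= 0.8666 × 3600 = 3120 m³/h

3120 m³/h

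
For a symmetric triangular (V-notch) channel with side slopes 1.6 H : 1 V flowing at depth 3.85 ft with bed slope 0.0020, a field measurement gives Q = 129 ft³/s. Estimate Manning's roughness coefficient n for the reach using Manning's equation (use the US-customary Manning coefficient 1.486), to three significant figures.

0.0169

A = z·y² = 1.6×3.85² = 23.72 ft²
P = 2y√(1+z²) = 2×3.85×√(1+1.6²) = 14.53 ft
R = A/P = 23.72/14.53 = 1.632 ft
n = (1.486/Q)·A·R^(2/3)·S^(1/2) = (1.486/129) × 23.72 × 1.386 × 0.04472 = 0.01694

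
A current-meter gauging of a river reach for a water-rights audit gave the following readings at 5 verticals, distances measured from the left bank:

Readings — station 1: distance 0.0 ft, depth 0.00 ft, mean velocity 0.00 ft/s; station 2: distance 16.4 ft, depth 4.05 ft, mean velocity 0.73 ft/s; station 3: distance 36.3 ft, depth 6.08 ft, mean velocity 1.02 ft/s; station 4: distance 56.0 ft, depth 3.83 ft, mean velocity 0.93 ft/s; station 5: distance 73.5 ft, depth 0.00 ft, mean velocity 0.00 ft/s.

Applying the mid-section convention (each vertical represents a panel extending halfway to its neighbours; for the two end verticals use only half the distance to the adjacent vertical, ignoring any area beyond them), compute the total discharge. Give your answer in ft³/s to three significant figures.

w_2 = (36.3 − 0.0)/2 = 18.15 ft; q_2 = 0.73 × 4.05 × 18.15 = 53.66 ft³/s
w_3 = (56.0 − 16.4)/2 = 19.8 ft; q_3 = 1.02 × 6.08 × 19.8 = 122.8 ft³/s
w_4 = (73.5 − 36.3)/2 = 18.6 ft; q_4 = 0.93 × 3.83 × 18.6 = 66.25 ft³/s
Stations 1, 5 contribute zero (depth or velocity is 0).
Q = Σ qᵢ = 242.7 ft³/s

243 ft³/s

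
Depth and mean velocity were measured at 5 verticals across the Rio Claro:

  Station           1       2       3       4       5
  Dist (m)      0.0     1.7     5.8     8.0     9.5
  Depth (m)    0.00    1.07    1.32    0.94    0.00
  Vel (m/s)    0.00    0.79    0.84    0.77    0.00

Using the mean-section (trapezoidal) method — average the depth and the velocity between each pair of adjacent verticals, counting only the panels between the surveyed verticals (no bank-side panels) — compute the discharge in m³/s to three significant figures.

6.63 m³/s

Panel 1-2: Δb = 1.7 m, d̄ = (0.00+1.07)/2 = 0.535, v̄ = (0.00+0.79)/2 = 0.395 → q = 1.7×0.535×0.395 = 0.3593 m³/s
Panel 2-3: Δb = 4.1 m, d̄ = (1.07+1.32)/2 = 1.195, v̄ = (0.79+0.84)/2 = 0.815 → q = 4.1×1.195×0.815 = 3.993 m³/s
Panel 3-4: Δb = 2.2 m, d̄ = (1.32+0.94)/2 = 1.13, v̄ = (0.84+0.77)/2 = 0.805 → q = 2.2×1.13×0.805 = 2.001 m³/s
Panel 4-5: Δb = 1.5 m, d̄ = (0.94+0.00)/2 = 0.47, v̄ = (0.77+0.00)/2 = 0.385 → q = 1.5×0.47×0.385 = 0.2714 m³/s
Q = Σ q = 6.625 m³/s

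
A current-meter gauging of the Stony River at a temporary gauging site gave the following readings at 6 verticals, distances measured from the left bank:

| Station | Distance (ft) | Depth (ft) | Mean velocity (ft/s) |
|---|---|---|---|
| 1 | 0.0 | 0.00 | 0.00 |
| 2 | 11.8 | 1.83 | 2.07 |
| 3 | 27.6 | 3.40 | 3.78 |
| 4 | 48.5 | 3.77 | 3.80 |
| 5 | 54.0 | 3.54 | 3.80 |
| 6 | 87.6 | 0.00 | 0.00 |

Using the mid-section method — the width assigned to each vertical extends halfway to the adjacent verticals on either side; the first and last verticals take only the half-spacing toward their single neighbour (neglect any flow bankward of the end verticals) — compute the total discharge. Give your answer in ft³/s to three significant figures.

w_2 = (27.6 − 0.0)/2 = 13.8 ft; q_2 = 2.07 × 1.83 × 13.8 = 52.28 ft³/s
w_3 = (48.5 − 11.8)/2 = 18.35 ft; q_3 = 3.78 × 3.40 × 18.35 = 235.8 ft³/s
w_4 = (54.0 − 27.6)/2 = 13.2 ft; q_4 = 3.80 × 3.77 × 13.2 = 189.1 ft³/s
w_5 = (87.6 − 48.5)/2 = 19.55 ft; q_5 = 3.80 × 3.54 × 19.55 = 263.0 ft³/s
Stations 1, 6 contribute zero (depth or velocity is 0).
Q = Σ qᵢ = 740.2 ft³/s

740 ft³/s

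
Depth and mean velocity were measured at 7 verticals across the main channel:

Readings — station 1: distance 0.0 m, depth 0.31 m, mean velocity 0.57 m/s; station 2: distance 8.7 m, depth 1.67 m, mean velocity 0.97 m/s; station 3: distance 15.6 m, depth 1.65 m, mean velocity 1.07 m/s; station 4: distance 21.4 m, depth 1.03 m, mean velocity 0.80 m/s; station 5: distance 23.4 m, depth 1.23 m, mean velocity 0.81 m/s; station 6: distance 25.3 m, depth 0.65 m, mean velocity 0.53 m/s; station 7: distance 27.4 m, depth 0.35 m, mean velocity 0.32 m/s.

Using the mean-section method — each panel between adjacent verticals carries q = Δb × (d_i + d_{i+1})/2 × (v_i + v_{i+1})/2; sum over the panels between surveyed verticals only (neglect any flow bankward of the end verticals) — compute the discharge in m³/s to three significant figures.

Panel 1-2: Δb = 8.7 m, d̄ = (0.31+1.67)/2 = 0.99, v̄ = (0.57+0.97)/2 = 0.77 → q = 8.7×0.99×0.77 = 6.632 m³/s
Panel 2-3: Δb = 6.9 m, d̄ = (1.67+1.65)/2 = 1.66, v̄ = (0.97+1.07)/2 = 1.02 → q = 6.9×1.66×1.02 = 11.68 m³/s
Panel 3-4: Δb = 5.8 m, d̄ = (1.65+1.03)/2 = 1.34, v̄ = (1.07+0.80)/2 = 0.935 → q = 5.8×1.34×0.935 = 7.267 m³/s
Panel 4-5: Δb = 2 m, d̄ = (1.03+1.23)/2 = 1.13, v̄ = (0.80+0.81)/2 = 0.805 → q = 2×1.13×0.805 = 1.819 m³/s
Panel 5-6: Δb = 1.9 m, d̄ = (1.23+0.65)/2 = 0.94, v̄ = (0.81+0.53)/2 = 0.67 → q = 1.9×0.94×0.67 = 1.197 m³/s
Panel 6-7: Δb = 2.1 m, d̄ = (0.65+0.35)/2 = 0.5, v̄ = (0.53+0.32)/2 = 0.425 → q = 2.1×0.5×0.425 = 0.4463 m³/s
Q = Σ q = 29.04 m³/s

29.0 m³/s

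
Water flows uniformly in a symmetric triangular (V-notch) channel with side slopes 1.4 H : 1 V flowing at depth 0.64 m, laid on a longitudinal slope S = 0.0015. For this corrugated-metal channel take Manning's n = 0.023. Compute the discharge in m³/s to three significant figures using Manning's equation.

A = z·y² = 1.4×0.64² = 0.5734 m²
P = 2y√(1+z²) = 2×0.64×√(1+1.4²) = 2.202 m
R = A/P = 0.5734/2.202 = 0.2604 m
Q = (1/n)·A·R^(2/3)·S^(1/2) = (1/0.023) × 0.5734 × 0.2604^(2/3) × 0.0015^(1/2) = 0.3938 m³/s

0.394 m³/s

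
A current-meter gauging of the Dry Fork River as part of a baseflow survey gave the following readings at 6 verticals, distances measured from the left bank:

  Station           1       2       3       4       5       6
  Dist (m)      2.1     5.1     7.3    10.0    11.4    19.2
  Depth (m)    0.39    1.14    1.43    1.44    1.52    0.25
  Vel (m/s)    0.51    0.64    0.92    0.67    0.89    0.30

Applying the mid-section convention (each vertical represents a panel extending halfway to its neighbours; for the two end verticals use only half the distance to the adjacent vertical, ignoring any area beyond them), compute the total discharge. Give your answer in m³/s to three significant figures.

13.9 m³/s

w_1 = (5.1 − 2.1)/2 = 1.5 m; q_1 = 0.51 × 0.39 × 1.5 = 0.2984 m³/s
w_2 = (7.3 − 2.1)/2 = 2.6 m; q_2 = 0.64 × 1.14 × 2.6 = 1.897 m³/s
w_3 = (10.0 − 5.1)/2 = 2.45 m; q_3 = 0.92 × 1.43 × 2.45 = 3.223 m³/s
w_4 = (11.4 − 7.3)/2 = 2.05 m; q_4 = 0.67 × 1.44 × 2.05 = 1.978 m³/s
w_5 = (19.2 − 10.0)/2 = 4.6 m; q_5 = 0.89 × 1.52 × 4.6 = 6.223 m³/s
w_6 = (19.2 − 11.4)/2 = 3.9 m; q_6 = 0.30 × 0.25 × 3.9 = 0.2925 m³/s
Q = Σ qᵢ = 13.91 m³/s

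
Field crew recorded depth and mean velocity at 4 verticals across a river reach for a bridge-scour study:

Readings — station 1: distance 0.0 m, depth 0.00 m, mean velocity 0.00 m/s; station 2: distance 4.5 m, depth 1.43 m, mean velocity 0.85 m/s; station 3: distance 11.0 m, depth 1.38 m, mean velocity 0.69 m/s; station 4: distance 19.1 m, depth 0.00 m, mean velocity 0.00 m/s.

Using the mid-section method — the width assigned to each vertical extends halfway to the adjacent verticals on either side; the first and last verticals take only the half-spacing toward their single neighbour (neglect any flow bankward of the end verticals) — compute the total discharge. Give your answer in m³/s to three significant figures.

13.6 m³/s

w_2 = (11.0 − 0.0)/2 = 5.5 m; q_2 = 0.85 × 1.43 × 5.5 = 6.685 m³/s
w_3 = (19.1 − 4.5)/2 = 7.3 m; q_3 = 0.69 × 1.38 × 7.3 = 6.951 m³/s
Stations 1, 4 contribute zero (depth or velocity is 0).
Q = Σ qᵢ = 13.64 m³/s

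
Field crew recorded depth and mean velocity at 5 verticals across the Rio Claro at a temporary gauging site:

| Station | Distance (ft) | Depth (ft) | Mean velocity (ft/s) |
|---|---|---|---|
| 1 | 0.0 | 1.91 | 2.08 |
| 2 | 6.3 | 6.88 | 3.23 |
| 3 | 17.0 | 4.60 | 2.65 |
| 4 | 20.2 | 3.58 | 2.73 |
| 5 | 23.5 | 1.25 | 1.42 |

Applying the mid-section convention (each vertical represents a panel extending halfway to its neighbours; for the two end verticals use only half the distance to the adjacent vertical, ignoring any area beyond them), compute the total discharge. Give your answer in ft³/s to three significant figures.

321 ft³/s

w_1 = (6.3 − 0.0)/2 = 3.15 ft; q_1 = 2.08 × 1.91 × 3.15 = 12.51 ft³/s
w_2 = (17.0 − 0.0)/2 = 8.5 ft; q_2 = 3.23 × 6.88 × 8.5 = 188.9 ft³/s
w_3 = (20.2 − 6.3)/2 = 6.95 ft; q_3 = 2.65 × 4.60 × 6.95 = 84.72 ft³/s
w_4 = (23.5 − 17.0)/2 = 3.25 ft; q_4 = 2.73 × 3.58 × 3.25 = 31.76 ft³/s
w_5 = (23.5 − 20.2)/2 = 1.65 ft; q_5 = 1.42 × 1.25 × 1.65 = 2.929 ft³/s
Q = Σ qᵢ = 320.8 ft³/s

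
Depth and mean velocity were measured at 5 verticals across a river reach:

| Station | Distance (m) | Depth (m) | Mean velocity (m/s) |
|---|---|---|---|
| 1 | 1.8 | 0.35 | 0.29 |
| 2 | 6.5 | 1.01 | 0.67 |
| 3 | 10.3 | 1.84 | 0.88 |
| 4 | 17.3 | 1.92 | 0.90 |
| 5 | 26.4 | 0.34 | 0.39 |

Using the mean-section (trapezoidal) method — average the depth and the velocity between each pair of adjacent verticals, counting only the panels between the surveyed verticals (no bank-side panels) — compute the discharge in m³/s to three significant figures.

24.1 m³/s

Panel 1-2: Δb = 4.7 m, d̄ = (0.35+1.01)/2 = 0.68, v̄ = (0.29+0.67)/2 = 0.48 → q = 4.7×0.68×0.48 = 1.534 m³/s
Panel 2-3: Δb = 3.8 m, d̄ = (1.01+1.84)/2 = 1.425, v̄ = (0.67+0.88)/2 = 0.775 → q = 3.8×1.425×0.775 = 4.197 m³/s
Panel 3-4: Δb = 7 m, d̄ = (1.84+1.92)/2 = 1.88, v̄ = (0.88+0.90)/2 = 0.89 → q = 7×1.88×0.89 = 11.71 m³/s
Panel 4-5: Δb = 9.1 m, d̄ = (1.92+0.34)/2 = 1.13, v̄ = (0.90+0.39)/2 = 0.645 → q = 9.1×1.13×0.645 = 6.633 m³/s
Q = Σ q = 24.08 m³/s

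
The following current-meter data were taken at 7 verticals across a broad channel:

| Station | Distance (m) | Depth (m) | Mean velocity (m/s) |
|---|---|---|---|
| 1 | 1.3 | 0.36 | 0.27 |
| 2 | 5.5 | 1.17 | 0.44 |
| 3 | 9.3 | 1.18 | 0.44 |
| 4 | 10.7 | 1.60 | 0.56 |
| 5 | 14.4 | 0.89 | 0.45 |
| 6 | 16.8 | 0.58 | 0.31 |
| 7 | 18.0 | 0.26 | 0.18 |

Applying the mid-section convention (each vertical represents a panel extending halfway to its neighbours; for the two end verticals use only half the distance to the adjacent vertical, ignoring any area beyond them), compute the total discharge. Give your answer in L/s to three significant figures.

7470 L/s

w_1 = (5.5 − 1.3)/2 = 2.1 m; q_1 = 0.27 × 0.36 × 2.1 = 0.2041 m³/s
w_2 = (9.3 − 1.3)/2 = 4 m; q_2 = 0.44 × 1.17 × 4 = 2.059 m³/s
w_3 = (10.7 − 5.5)/2 = 2.6 m; q_3 = 0.44 × 1.18 × 2.6 = 1.350 m³/s
w_4 = (14.4 − 9.3)/2 = 2.55 m; q_4 = 0.56 × 1.60 × 2.55 = 2.285 m³/s
w_5 = (16.8 − 10.7)/2 = 3.05 m; q_5 = 0.45 × 0.89 × 3.05 = 1.222 m³/s
w_6 = (18.0 − 14.4)/2 = 1.8 m; q_6 = 0.31 × 0.58 × 1.8 = 0.3236 m³/s
w_7 = (18.0 − 16.8)/2 = 0.6 m; q_7 = 0.18 × 0.26 × 0.6 = 0.02808 m³/s
Q = Σ qᵢ = 7.471 m³/s
= 7.471 × 1000 = 7471 L/s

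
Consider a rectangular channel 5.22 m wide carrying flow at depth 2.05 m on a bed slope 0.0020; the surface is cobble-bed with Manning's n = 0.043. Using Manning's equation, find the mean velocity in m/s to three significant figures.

A = b·y = 5.22 × 2.05 = 10.70 m²
P = b + 2y = 5.22 + 2×2.05 = 9.320 m
R = A/P = 10.70/9.320 = 1.148 m
Q = (1/n)·A·R^(2/3)·S^(1/2) = (1/0.043) × 10.70 × 1.148^(2/3) × 0.0020^(1/2) = 12.20 m³/s
V = Q/A = 12.20/10.70 = 1.140 m/s

1.14 m/s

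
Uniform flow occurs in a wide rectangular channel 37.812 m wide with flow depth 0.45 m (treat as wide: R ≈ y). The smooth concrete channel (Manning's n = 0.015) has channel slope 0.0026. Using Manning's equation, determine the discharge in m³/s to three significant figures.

34.0 m³/s

A = b·y = 37.812 × 0.45 = 17.02 m²
Wide channel: R ≈ y = 0.45 m
Q = (1/n)·A·R^(2/3)·S^(1/2) = (1/0.015) × 17.02 × 0.4500^(2/3) × 0.0026^(1/2) = 33.97 m³/s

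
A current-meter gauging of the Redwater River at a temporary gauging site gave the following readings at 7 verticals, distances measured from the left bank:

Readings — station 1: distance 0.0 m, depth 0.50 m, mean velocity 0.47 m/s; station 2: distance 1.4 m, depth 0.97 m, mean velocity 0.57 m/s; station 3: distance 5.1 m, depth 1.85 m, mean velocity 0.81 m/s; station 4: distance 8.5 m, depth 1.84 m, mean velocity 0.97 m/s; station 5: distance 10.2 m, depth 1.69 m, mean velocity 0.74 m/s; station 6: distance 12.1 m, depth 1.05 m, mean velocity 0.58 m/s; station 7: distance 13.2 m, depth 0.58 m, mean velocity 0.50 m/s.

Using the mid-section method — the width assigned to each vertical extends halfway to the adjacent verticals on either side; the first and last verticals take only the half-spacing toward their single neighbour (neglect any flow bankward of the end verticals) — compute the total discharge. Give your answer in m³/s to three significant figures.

w_1 = (1.4 − 0.0)/2 = 0.7 m; q_1 = 0.47 × 0.50 × 0.7 = 0.1645 m³/s
w_2 = (5.1 − 0.0)/2 = 2.55 m; q_2 = 0.57 × 0.97 × 2.55 = 1.410 m³/s
w_3 = (8.5 − 1.4)/2 = 3.55 m; q_3 = 0.81 × 1.85 × 3.55 = 5.320 m³/s
w_4 = (10.2 − 5.1)/2 = 2.55 m; q_4 = 0.97 × 1.84 × 2.55 = 4.551 m³/s
w_5 = (12.1 − 8.5)/2 = 1.8 m; q_5 = 0.74 × 1.69 × 1.8 = 2.251 m³/s
w_6 = (13.2 − 10.2)/2 = 1.5 m; q_6 = 0.58 × 1.05 × 1.5 = 0.9135 m³/s
w_7 = (13.2 − 12.1)/2 = 0.55 m; q_7 = 0.50 × 0.58 × 0.55 = 0.1595 m³/s
Q = Σ qᵢ = 14.77 m³/s

14.8 m³/s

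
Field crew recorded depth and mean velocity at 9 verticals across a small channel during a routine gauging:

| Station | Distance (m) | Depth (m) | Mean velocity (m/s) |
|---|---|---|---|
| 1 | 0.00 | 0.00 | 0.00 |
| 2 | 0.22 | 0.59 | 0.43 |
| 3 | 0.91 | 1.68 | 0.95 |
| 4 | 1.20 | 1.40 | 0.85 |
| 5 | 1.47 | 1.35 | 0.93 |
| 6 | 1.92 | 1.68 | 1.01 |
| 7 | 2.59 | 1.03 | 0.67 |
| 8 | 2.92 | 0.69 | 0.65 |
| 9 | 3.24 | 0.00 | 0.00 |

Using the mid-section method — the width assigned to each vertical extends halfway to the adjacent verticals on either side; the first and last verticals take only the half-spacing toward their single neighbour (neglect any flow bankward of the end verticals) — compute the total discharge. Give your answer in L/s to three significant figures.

3120 L/s

w_2 = (0.91 − 0.00)/2 = 0.455 m; q_2 = 0.43 × 0.59 × 0.455 = 0.1154 m³/s
w_3 = (1.20 − 0.22)/2 = 0.49 m; q_3 = 0.95 × 1.68 × 0.49 = 0.7820 m³/s
w_4 = (1.47 − 0.91)/2 = 0.28 m; q_4 = 0.85 × 1.40 × 0.28 = 0.3332 m³/s
w_5 = (1.92 − 1.20)/2 = 0.36 m; q_5 = 0.93 × 1.35 × 0.36 = 0.4520 m³/s
w_6 = (2.59 − 1.47)/2 = 0.56 m; q_6 = 1.01 × 1.68 × 0.56 = 0.9502 m³/s
w_7 = (2.92 − 1.92)/2 = 0.5 m; q_7 = 0.67 × 1.03 × 0.5 = 0.3451 m³/s
w_8 = (3.24 − 2.59)/2 = 0.325 m; q_8 = 0.65 × 0.69 × 0.325 = 0.1458 m³/s
Stations 1, 9 contribute zero (depth or velocity is 0).
Q = Σ qᵢ = 3.124 m³/s
= 3.124 × 1000 = 3124 L/s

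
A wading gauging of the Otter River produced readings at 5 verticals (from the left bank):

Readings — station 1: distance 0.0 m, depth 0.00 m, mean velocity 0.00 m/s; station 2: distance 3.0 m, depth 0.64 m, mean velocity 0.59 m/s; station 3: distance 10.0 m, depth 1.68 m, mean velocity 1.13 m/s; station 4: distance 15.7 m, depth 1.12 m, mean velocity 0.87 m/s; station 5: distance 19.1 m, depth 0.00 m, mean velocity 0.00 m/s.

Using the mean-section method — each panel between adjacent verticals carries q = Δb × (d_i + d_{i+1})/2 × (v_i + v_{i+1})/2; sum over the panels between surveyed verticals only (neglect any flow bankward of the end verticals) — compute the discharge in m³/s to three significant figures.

Panel 1-2: Δb = 3 m, d̄ = (0.00+0.64)/2 = 0.32, v̄ = (0.00+0.59)/2 = 0.295 → q = 3×0.32×0.295 = 0.2832 m³/s
Panel 2-3: Δb = 7 m, d̄ = (0.64+1.68)/2 = 1.16, v̄ = (0.59+1.13)/2 = 0.86 → q = 7×1.16×0.86 = 6.983 m³/s
Panel 3-4: Δb = 5.7 m, d̄ = (1.68+1.12)/2 = 1.4, v̄ = (1.13+0.87)/2 = 1 → q = 5.7×1.4×1 = 7.980 m³/s
Panel 4-5: Δb = 3.4 m, d̄ = (1.12+0.00)/2 = 0.56, v̄ = (0.87+0.00)/2 = 0.435 → q = 3.4×0.56×0.435 = 0.8282 m³/s
Q = Σ q = 16.07 m³/s

16.1 m³/s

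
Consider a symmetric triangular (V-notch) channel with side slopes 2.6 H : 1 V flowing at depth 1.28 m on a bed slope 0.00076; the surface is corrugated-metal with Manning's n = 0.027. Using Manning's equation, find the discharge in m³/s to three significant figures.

A = z·y² = 2.6×1.28² = 4.260 m²
P = 2y√(1+z²) = 2×1.28×√(1+2.6²) = 7.131 m
R = A/P = 4.260/7.131 = 0.5973 m
Q = (1/n)·A·R^(2/3)·S^(1/2) = (1/0.027) × 4.260 × 0.5973^(2/3) × 0.00076^(1/2) = 3.085 m³/s

3.08 m³/s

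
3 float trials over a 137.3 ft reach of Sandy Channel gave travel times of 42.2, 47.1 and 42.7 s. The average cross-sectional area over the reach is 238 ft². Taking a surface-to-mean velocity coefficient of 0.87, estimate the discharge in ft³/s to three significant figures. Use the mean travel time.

646 ft³/s

t̄ = (42.2 + 47.1 + 42.7) / 3 = 44 s
v_surface = L / t̄ = 137.3 / 44 = 3.120 ft/s
v_mean = 0.87 × 3.120 = 2.715 ft/s
Q = A × v_mean = 238 × 2.715 = 646.1 ft³/s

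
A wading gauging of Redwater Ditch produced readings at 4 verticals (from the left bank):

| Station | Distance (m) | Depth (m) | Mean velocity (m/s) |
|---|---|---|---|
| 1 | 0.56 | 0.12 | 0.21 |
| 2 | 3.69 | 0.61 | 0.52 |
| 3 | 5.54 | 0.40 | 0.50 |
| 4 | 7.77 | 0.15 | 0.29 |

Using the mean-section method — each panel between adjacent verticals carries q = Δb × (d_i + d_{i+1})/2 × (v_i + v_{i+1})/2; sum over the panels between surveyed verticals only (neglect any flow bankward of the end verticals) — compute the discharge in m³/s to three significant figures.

1.14 m³/s

Panel 1-2: Δb = 3.13 m, d̄ = (0.12+0.61)/2 = 0.365, v̄ = (0.21+0.52)/2 = 0.365 → q = 3.13×0.365×0.365 = 0.4170 m³/s
Panel 2-3: Δb = 1.85 m, d̄ = (0.61+0.40)/2 = 0.505, v̄ = (0.52+0.50)/2 = 0.51 → q = 1.85×0.505×0.51 = 0.4765 m³/s
Panel 3-4: Δb = 2.23 m, d̄ = (0.40+0.15)/2 = 0.275, v̄ = (0.50+0.29)/2 = 0.395 → q = 2.23×0.275×0.395 = 0.2422 m³/s
Q = Σ q = 1.136 m³/s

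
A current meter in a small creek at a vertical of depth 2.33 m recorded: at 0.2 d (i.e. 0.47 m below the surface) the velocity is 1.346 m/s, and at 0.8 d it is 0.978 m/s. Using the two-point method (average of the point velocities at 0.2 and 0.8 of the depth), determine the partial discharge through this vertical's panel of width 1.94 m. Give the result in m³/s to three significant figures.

v̄ = (1.346 + 0.978) / 2 = 1.162 m/s
q = v̄ × d × w = 1.162 × 2.33 × 1.94 = 5.252 m³/s

5.25 m³/s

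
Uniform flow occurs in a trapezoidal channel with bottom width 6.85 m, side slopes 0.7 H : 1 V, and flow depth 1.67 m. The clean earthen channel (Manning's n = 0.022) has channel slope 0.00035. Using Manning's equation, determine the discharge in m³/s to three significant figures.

13.0 m³/s

A = (b + z·y)·y = (6.85 + 0.7×1.67)×1.67 = 13.39 m²
P = b + 2y√(1+z²) = 6.85 + 2×1.67×√(1+0.7²) = 10.93 m
R = A/P = 13.39/10.93 = 1.226 m
Q = (1/n)·A·R^(2/3)·S^(1/2) = (1/0.022) × 13.39 × 1.226^(2/3) × 0.00035^(1/2) = 13.04 m³/s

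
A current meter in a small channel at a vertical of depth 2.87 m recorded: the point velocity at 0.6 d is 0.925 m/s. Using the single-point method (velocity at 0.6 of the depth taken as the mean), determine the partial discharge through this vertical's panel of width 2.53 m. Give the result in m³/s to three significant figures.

v̄ = v₀.₆ = 0.925 m/s
q = v̄ × d × w = 0.9250 × 2.87 × 2.53 = 6.717 m³/s

6.72 m³/s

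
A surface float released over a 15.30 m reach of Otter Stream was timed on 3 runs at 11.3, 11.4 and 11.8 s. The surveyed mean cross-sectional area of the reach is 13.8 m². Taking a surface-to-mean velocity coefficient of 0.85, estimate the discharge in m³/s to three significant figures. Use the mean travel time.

t̄ = (11.3 + 11.4 + 11.8) / 3 = 11.5 s
v_surface = L / t̄ = 15.30 / 11.5 = 1.330 m/s
v_mean = 0.85 × 1.330 = 1.131 m/s
Q = A × v_mean = 13.8 × 1.131 = 15.61 m³/s

15.6 m³/s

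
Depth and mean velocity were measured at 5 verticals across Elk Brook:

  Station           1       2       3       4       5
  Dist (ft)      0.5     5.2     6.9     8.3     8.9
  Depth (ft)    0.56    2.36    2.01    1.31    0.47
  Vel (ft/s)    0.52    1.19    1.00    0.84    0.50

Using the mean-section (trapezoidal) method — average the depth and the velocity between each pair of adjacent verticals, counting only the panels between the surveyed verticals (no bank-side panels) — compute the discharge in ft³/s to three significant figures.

12.4 ft³/s

Panel 1-2: Δb = 4.7 ft, d̄ = (0.56+2.36)/2 = 1.46, v̄ = (0.52+1.19)/2 = 0.855 → q = 4.7×1.46×0.855 = 5.867 ft³/s
Panel 2-3: Δb = 1.7 ft, d̄ = (2.36+2.01)/2 = 2.185, v̄ = (1.19+1.00)/2 = 1.095 → q = 1.7×2.185×1.095 = 4.067 ft³/s
Panel 3-4: Δb = 1.4 ft, d̄ = (2.01+1.31)/2 = 1.66, v̄ = (1.00+0.84)/2 = 0.92 → q = 1.4×1.66×0.92 = 2.138 ft³/s
Panel 4-5: Δb = 0.6 ft, d̄ = (1.31+0.47)/2 = 0.89, v̄ = (0.84+0.50)/2 = 0.67 → q = 0.6×0.89×0.67 = 0.3578 ft³/s
Q = Σ q = 12.43 ft³/s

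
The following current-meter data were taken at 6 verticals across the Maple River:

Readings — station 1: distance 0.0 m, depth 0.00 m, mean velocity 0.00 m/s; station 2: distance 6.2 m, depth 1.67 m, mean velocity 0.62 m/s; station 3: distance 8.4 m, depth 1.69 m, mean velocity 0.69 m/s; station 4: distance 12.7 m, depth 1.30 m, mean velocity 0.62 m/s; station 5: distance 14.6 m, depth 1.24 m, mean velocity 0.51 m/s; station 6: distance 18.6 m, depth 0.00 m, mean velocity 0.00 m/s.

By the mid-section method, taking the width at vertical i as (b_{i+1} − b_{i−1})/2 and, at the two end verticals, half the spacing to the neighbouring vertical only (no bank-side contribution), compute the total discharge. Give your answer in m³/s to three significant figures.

w_2 = (8.4 − 0.0)/2 = 4.2 m; q_2 = 0.62 × 1.67 × 4.2 = 4.349 m³/s
w_3 = (12.7 − 6.2)/2 = 3.25 m; q_3 = 0.69 × 1.69 × 3.25 = 3.790 m³/s
w_4 = (14.6 − 8.4)/2 = 3.1 m; q_4 = 0.62 × 1.30 × 3.1 = 2.499 m³/s
w_5 = (18.6 − 12.7)/2 = 2.95 m; q_5 = 0.51 × 1.24 × 2.95 = 1.866 m³/s
Stations 1, 6 contribute zero (depth or velocity is 0).
Q = Σ qᵢ = 12.50 m³/s

12.5 m³/s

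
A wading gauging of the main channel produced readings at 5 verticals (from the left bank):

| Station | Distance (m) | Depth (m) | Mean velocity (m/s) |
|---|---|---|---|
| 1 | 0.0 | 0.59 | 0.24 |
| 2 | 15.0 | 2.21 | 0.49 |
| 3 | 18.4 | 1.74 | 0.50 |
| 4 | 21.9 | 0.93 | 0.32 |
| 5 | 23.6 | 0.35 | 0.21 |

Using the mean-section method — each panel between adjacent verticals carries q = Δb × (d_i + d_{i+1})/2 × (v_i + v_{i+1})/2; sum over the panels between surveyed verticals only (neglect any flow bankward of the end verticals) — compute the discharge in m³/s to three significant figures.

13.2 m³/s

Panel 1-2: Δb = 15 m, d̄ = (0.59+2.21)/2 = 1.4, v̄ = (0.24+0.49)/2 = 0.365 → q = 15×1.4×0.365 = 7.665 m³/s
Panel 2-3: Δb = 3.4 m, d̄ = (2.21+1.74)/2 = 1.975, v̄ = (0.49+0.50)/2 = 0.495 → q = 3.4×1.975×0.495 = 3.324 m³/s
Panel 3-4: Δb = 3.5 m, d̄ = (1.74+0.93)/2 = 1.335, v̄ = (0.50+0.32)/2 = 0.41 → q = 3.5×1.335×0.41 = 1.916 m³/s
Panel 4-5: Δb = 1.7 m, d̄ = (0.93+0.35)/2 = 0.64, v̄ = (0.32+0.21)/2 = 0.265 → q = 1.7×0.64×0.265 = 0.2883 m³/s
Q = Σ q = 13.19 m³/s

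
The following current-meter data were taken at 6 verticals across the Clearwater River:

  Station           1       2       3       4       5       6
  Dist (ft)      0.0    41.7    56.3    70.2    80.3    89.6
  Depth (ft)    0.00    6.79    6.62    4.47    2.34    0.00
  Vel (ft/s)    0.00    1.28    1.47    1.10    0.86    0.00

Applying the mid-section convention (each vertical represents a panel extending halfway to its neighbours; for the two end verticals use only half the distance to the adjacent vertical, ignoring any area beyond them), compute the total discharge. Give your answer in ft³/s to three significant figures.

462 ft³/s

w_2 = (56.3 − 0.0)/2 = 28.15 ft; q_2 = 1.28 × 6.79 × 28.15 = 244.7 ft³/s
w_3 = (70.2 − 41.7)/2 = 14.25 ft; q_3 = 1.47 × 6.62 × 14.25 = 138.7 ft³/s
w_4 = (80.3 − 56.3)/2 = 12 ft; q_4 = 1.10 × 4.47 × 12 = 59.00 ft³/s
w_5 = (89.6 − 70.2)/2 = 9.7 ft; q_5 = 0.86 × 2.34 × 9.7 = 19.52 ft³/s
Stations 1, 6 contribute zero (depth or velocity is 0).
Q = Σ qᵢ = 461.9 ft³/s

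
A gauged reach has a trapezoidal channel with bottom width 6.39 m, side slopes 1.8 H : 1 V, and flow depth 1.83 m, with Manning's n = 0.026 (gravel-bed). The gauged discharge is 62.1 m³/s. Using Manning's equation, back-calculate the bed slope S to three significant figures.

A = (b + z·y)·y = (6.39 + 1.8×1.83)×1.83 = 17.72 m²
P = b + 2y√(1+z²) = 6.39 + 2×1.83×√(1+1.8²) = 13.93 m
R = A/P = 17.72/13.93 = 1.273 m
S = (Q·n / (1·A·R^(2/3)))² = (62.1×0.026 / (1×17.72×1.174))² = 0.006020

0.00602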